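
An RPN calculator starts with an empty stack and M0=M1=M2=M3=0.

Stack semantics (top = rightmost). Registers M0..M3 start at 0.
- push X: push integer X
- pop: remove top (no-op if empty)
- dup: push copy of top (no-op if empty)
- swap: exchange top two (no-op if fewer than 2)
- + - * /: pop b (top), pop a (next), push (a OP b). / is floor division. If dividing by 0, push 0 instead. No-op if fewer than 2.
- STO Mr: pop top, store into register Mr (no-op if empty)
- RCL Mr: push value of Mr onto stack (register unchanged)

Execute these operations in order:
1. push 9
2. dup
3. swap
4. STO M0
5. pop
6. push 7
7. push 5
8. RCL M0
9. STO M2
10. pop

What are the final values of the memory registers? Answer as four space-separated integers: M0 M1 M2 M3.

Answer: 9 0 9 0

Derivation:
After op 1 (push 9): stack=[9] mem=[0,0,0,0]
After op 2 (dup): stack=[9,9] mem=[0,0,0,0]
After op 3 (swap): stack=[9,9] mem=[0,0,0,0]
After op 4 (STO M0): stack=[9] mem=[9,0,0,0]
After op 5 (pop): stack=[empty] mem=[9,0,0,0]
After op 6 (push 7): stack=[7] mem=[9,0,0,0]
After op 7 (push 5): stack=[7,5] mem=[9,0,0,0]
After op 8 (RCL M0): stack=[7,5,9] mem=[9,0,0,0]
After op 9 (STO M2): stack=[7,5] mem=[9,0,9,0]
After op 10 (pop): stack=[7] mem=[9,0,9,0]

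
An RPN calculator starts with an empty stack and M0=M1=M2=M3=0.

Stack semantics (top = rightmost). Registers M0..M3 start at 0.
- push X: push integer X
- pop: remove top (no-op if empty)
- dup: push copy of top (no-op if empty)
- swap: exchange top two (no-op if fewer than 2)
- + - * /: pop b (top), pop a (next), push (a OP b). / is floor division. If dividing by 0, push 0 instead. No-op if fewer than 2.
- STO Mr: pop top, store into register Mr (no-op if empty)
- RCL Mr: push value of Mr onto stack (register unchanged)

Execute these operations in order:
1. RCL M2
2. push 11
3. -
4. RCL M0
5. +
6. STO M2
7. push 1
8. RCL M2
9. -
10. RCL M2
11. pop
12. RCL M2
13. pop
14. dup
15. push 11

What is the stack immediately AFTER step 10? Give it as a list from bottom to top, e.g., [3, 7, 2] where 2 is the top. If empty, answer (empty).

After op 1 (RCL M2): stack=[0] mem=[0,0,0,0]
After op 2 (push 11): stack=[0,11] mem=[0,0,0,0]
After op 3 (-): stack=[-11] mem=[0,0,0,0]
After op 4 (RCL M0): stack=[-11,0] mem=[0,0,0,0]
After op 5 (+): stack=[-11] mem=[0,0,0,0]
After op 6 (STO M2): stack=[empty] mem=[0,0,-11,0]
After op 7 (push 1): stack=[1] mem=[0,0,-11,0]
After op 8 (RCL M2): stack=[1,-11] mem=[0,0,-11,0]
After op 9 (-): stack=[12] mem=[0,0,-11,0]
After op 10 (RCL M2): stack=[12,-11] mem=[0,0,-11,0]

[12, -11]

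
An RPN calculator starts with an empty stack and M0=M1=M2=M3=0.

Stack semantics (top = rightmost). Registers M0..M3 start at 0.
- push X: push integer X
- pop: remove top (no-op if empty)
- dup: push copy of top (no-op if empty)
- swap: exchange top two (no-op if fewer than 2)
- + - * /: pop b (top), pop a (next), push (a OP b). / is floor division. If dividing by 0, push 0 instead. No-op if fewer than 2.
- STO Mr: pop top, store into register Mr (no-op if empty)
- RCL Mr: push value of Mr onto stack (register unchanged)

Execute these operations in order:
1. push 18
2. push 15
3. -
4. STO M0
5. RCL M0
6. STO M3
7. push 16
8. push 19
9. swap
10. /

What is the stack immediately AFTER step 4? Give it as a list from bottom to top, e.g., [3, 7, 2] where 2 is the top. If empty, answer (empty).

After op 1 (push 18): stack=[18] mem=[0,0,0,0]
After op 2 (push 15): stack=[18,15] mem=[0,0,0,0]
After op 3 (-): stack=[3] mem=[0,0,0,0]
After op 4 (STO M0): stack=[empty] mem=[3,0,0,0]

(empty)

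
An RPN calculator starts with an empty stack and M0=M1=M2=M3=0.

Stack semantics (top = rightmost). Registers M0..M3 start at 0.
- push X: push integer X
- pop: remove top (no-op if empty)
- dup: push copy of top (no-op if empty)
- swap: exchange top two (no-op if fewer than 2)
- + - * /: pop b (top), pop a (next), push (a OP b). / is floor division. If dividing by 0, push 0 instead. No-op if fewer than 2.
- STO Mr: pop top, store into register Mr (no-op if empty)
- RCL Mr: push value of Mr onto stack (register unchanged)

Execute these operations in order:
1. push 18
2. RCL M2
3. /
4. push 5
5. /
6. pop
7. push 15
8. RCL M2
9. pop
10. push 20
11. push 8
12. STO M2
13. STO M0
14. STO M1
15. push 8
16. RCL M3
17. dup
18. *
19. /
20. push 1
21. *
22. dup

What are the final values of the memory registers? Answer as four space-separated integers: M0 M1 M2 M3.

After op 1 (push 18): stack=[18] mem=[0,0,0,0]
After op 2 (RCL M2): stack=[18,0] mem=[0,0,0,0]
After op 3 (/): stack=[0] mem=[0,0,0,0]
After op 4 (push 5): stack=[0,5] mem=[0,0,0,0]
After op 5 (/): stack=[0] mem=[0,0,0,0]
After op 6 (pop): stack=[empty] mem=[0,0,0,0]
After op 7 (push 15): stack=[15] mem=[0,0,0,0]
After op 8 (RCL M2): stack=[15,0] mem=[0,0,0,0]
After op 9 (pop): stack=[15] mem=[0,0,0,0]
After op 10 (push 20): stack=[15,20] mem=[0,0,0,0]
After op 11 (push 8): stack=[15,20,8] mem=[0,0,0,0]
After op 12 (STO M2): stack=[15,20] mem=[0,0,8,0]
After op 13 (STO M0): stack=[15] mem=[20,0,8,0]
After op 14 (STO M1): stack=[empty] mem=[20,15,8,0]
After op 15 (push 8): stack=[8] mem=[20,15,8,0]
After op 16 (RCL M3): stack=[8,0] mem=[20,15,8,0]
After op 17 (dup): stack=[8,0,0] mem=[20,15,8,0]
After op 18 (*): stack=[8,0] mem=[20,15,8,0]
After op 19 (/): stack=[0] mem=[20,15,8,0]
After op 20 (push 1): stack=[0,1] mem=[20,15,8,0]
After op 21 (*): stack=[0] mem=[20,15,8,0]
After op 22 (dup): stack=[0,0] mem=[20,15,8,0]

Answer: 20 15 8 0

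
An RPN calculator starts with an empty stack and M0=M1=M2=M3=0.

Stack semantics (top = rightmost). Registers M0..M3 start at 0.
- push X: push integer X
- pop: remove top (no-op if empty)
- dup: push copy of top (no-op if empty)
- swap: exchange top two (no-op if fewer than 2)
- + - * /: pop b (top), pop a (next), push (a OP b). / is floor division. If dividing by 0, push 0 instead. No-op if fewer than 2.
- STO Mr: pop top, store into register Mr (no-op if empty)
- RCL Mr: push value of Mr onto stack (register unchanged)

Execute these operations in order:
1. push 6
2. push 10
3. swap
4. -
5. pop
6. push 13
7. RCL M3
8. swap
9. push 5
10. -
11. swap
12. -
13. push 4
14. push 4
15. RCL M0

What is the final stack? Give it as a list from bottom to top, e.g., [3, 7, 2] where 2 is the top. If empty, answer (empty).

Answer: [8, 4, 4, 0]

Derivation:
After op 1 (push 6): stack=[6] mem=[0,0,0,0]
After op 2 (push 10): stack=[6,10] mem=[0,0,0,0]
After op 3 (swap): stack=[10,6] mem=[0,0,0,0]
After op 4 (-): stack=[4] mem=[0,0,0,0]
After op 5 (pop): stack=[empty] mem=[0,0,0,0]
After op 6 (push 13): stack=[13] mem=[0,0,0,0]
After op 7 (RCL M3): stack=[13,0] mem=[0,0,0,0]
After op 8 (swap): stack=[0,13] mem=[0,0,0,0]
After op 9 (push 5): stack=[0,13,5] mem=[0,0,0,0]
After op 10 (-): stack=[0,8] mem=[0,0,0,0]
After op 11 (swap): stack=[8,0] mem=[0,0,0,0]
After op 12 (-): stack=[8] mem=[0,0,0,0]
After op 13 (push 4): stack=[8,4] mem=[0,0,0,0]
After op 14 (push 4): stack=[8,4,4] mem=[0,0,0,0]
After op 15 (RCL M0): stack=[8,4,4,0] mem=[0,0,0,0]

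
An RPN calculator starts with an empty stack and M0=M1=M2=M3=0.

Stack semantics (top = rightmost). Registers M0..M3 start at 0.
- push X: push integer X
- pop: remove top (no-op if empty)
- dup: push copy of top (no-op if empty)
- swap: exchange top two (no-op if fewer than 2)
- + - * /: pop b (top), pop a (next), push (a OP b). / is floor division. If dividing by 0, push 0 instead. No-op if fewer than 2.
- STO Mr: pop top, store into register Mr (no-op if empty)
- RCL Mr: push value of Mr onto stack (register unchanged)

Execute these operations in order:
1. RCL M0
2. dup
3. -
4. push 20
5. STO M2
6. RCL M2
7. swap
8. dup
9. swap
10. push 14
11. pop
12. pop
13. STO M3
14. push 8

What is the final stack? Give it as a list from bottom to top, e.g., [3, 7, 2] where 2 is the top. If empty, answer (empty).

After op 1 (RCL M0): stack=[0] mem=[0,0,0,0]
After op 2 (dup): stack=[0,0] mem=[0,0,0,0]
After op 3 (-): stack=[0] mem=[0,0,0,0]
After op 4 (push 20): stack=[0,20] mem=[0,0,0,0]
After op 5 (STO M2): stack=[0] mem=[0,0,20,0]
After op 6 (RCL M2): stack=[0,20] mem=[0,0,20,0]
After op 7 (swap): stack=[20,0] mem=[0,0,20,0]
After op 8 (dup): stack=[20,0,0] mem=[0,0,20,0]
After op 9 (swap): stack=[20,0,0] mem=[0,0,20,0]
After op 10 (push 14): stack=[20,0,0,14] mem=[0,0,20,0]
After op 11 (pop): stack=[20,0,0] mem=[0,0,20,0]
After op 12 (pop): stack=[20,0] mem=[0,0,20,0]
After op 13 (STO M3): stack=[20] mem=[0,0,20,0]
After op 14 (push 8): stack=[20,8] mem=[0,0,20,0]

Answer: [20, 8]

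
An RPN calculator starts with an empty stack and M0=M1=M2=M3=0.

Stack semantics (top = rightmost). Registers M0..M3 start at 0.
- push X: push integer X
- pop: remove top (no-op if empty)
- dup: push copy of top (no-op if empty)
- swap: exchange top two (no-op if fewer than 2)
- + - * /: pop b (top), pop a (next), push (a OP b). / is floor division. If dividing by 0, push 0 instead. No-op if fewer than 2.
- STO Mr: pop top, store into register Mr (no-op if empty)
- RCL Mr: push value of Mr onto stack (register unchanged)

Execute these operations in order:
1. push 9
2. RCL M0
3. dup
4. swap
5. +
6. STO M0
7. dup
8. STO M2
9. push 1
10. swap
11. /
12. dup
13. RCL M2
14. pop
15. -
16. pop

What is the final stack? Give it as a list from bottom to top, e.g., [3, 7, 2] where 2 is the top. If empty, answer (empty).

After op 1 (push 9): stack=[9] mem=[0,0,0,0]
After op 2 (RCL M0): stack=[9,0] mem=[0,0,0,0]
After op 3 (dup): stack=[9,0,0] mem=[0,0,0,0]
After op 4 (swap): stack=[9,0,0] mem=[0,0,0,0]
After op 5 (+): stack=[9,0] mem=[0,0,0,0]
After op 6 (STO M0): stack=[9] mem=[0,0,0,0]
After op 7 (dup): stack=[9,9] mem=[0,0,0,0]
After op 8 (STO M2): stack=[9] mem=[0,0,9,0]
After op 9 (push 1): stack=[9,1] mem=[0,0,9,0]
After op 10 (swap): stack=[1,9] mem=[0,0,9,0]
After op 11 (/): stack=[0] mem=[0,0,9,0]
After op 12 (dup): stack=[0,0] mem=[0,0,9,0]
After op 13 (RCL M2): stack=[0,0,9] mem=[0,0,9,0]
After op 14 (pop): stack=[0,0] mem=[0,0,9,0]
After op 15 (-): stack=[0] mem=[0,0,9,0]
After op 16 (pop): stack=[empty] mem=[0,0,9,0]

Answer: (empty)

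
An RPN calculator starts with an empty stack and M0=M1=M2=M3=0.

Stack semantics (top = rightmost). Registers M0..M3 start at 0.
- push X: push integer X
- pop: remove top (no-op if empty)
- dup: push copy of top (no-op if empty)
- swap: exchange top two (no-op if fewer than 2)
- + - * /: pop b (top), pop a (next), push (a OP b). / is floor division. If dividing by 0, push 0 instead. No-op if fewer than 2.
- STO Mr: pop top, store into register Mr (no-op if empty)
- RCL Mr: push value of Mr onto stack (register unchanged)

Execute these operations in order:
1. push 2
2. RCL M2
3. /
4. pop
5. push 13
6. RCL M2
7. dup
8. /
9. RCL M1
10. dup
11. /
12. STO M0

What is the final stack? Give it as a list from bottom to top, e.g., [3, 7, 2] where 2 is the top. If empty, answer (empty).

Answer: [13, 0]

Derivation:
After op 1 (push 2): stack=[2] mem=[0,0,0,0]
After op 2 (RCL M2): stack=[2,0] mem=[0,0,0,0]
After op 3 (/): stack=[0] mem=[0,0,0,0]
After op 4 (pop): stack=[empty] mem=[0,0,0,0]
After op 5 (push 13): stack=[13] mem=[0,0,0,0]
After op 6 (RCL M2): stack=[13,0] mem=[0,0,0,0]
After op 7 (dup): stack=[13,0,0] mem=[0,0,0,0]
After op 8 (/): stack=[13,0] mem=[0,0,0,0]
After op 9 (RCL M1): stack=[13,0,0] mem=[0,0,0,0]
After op 10 (dup): stack=[13,0,0,0] mem=[0,0,0,0]
After op 11 (/): stack=[13,0,0] mem=[0,0,0,0]
After op 12 (STO M0): stack=[13,0] mem=[0,0,0,0]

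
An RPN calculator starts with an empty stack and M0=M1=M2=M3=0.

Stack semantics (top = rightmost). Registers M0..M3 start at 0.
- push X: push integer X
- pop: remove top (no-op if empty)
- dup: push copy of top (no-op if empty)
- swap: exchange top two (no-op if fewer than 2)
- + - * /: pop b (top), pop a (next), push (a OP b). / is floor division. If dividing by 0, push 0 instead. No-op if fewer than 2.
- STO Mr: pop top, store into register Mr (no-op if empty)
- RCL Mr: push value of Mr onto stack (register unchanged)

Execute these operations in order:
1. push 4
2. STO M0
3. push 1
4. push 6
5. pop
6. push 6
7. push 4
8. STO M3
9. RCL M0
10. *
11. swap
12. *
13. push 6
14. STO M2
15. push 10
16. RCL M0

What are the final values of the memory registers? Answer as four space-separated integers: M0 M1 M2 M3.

Answer: 4 0 6 4

Derivation:
After op 1 (push 4): stack=[4] mem=[0,0,0,0]
After op 2 (STO M0): stack=[empty] mem=[4,0,0,0]
After op 3 (push 1): stack=[1] mem=[4,0,0,0]
After op 4 (push 6): stack=[1,6] mem=[4,0,0,0]
After op 5 (pop): stack=[1] mem=[4,0,0,0]
After op 6 (push 6): stack=[1,6] mem=[4,0,0,0]
After op 7 (push 4): stack=[1,6,4] mem=[4,0,0,0]
After op 8 (STO M3): stack=[1,6] mem=[4,0,0,4]
After op 9 (RCL M0): stack=[1,6,4] mem=[4,0,0,4]
After op 10 (*): stack=[1,24] mem=[4,0,0,4]
After op 11 (swap): stack=[24,1] mem=[4,0,0,4]
After op 12 (*): stack=[24] mem=[4,0,0,4]
After op 13 (push 6): stack=[24,6] mem=[4,0,0,4]
After op 14 (STO M2): stack=[24] mem=[4,0,6,4]
After op 15 (push 10): stack=[24,10] mem=[4,0,6,4]
After op 16 (RCL M0): stack=[24,10,4] mem=[4,0,6,4]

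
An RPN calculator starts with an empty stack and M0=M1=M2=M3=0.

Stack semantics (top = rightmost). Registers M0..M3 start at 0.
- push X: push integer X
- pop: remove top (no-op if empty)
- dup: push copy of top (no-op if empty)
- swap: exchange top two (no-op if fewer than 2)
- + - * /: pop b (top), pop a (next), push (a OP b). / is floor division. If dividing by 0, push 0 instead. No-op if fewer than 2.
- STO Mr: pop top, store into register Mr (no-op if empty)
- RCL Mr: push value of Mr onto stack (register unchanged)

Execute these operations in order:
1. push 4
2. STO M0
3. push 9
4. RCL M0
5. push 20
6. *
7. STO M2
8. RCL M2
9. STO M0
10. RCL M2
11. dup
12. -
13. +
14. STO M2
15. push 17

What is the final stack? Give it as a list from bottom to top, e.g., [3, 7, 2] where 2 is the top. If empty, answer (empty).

After op 1 (push 4): stack=[4] mem=[0,0,0,0]
After op 2 (STO M0): stack=[empty] mem=[4,0,0,0]
After op 3 (push 9): stack=[9] mem=[4,0,0,0]
After op 4 (RCL M0): stack=[9,4] mem=[4,0,0,0]
After op 5 (push 20): stack=[9,4,20] mem=[4,0,0,0]
After op 6 (*): stack=[9,80] mem=[4,0,0,0]
After op 7 (STO M2): stack=[9] mem=[4,0,80,0]
After op 8 (RCL M2): stack=[9,80] mem=[4,0,80,0]
After op 9 (STO M0): stack=[9] mem=[80,0,80,0]
After op 10 (RCL M2): stack=[9,80] mem=[80,0,80,0]
After op 11 (dup): stack=[9,80,80] mem=[80,0,80,0]
After op 12 (-): stack=[9,0] mem=[80,0,80,0]
After op 13 (+): stack=[9] mem=[80,0,80,0]
After op 14 (STO M2): stack=[empty] mem=[80,0,9,0]
After op 15 (push 17): stack=[17] mem=[80,0,9,0]

Answer: [17]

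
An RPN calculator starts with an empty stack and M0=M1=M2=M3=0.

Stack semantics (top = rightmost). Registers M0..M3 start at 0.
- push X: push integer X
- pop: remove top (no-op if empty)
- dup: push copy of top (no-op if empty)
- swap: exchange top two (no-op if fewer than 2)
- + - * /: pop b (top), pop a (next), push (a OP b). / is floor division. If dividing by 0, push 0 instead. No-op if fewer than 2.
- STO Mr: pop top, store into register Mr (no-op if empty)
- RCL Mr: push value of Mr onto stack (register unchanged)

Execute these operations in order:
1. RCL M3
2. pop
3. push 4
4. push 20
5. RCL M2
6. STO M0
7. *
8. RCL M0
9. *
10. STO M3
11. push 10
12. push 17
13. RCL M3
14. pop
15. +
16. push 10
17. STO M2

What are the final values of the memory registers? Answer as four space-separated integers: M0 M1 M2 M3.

Answer: 0 0 10 0

Derivation:
After op 1 (RCL M3): stack=[0] mem=[0,0,0,0]
After op 2 (pop): stack=[empty] mem=[0,0,0,0]
After op 3 (push 4): stack=[4] mem=[0,0,0,0]
After op 4 (push 20): stack=[4,20] mem=[0,0,0,0]
After op 5 (RCL M2): stack=[4,20,0] mem=[0,0,0,0]
After op 6 (STO M0): stack=[4,20] mem=[0,0,0,0]
After op 7 (*): stack=[80] mem=[0,0,0,0]
After op 8 (RCL M0): stack=[80,0] mem=[0,0,0,0]
After op 9 (*): stack=[0] mem=[0,0,0,0]
After op 10 (STO M3): stack=[empty] mem=[0,0,0,0]
After op 11 (push 10): stack=[10] mem=[0,0,0,0]
After op 12 (push 17): stack=[10,17] mem=[0,0,0,0]
After op 13 (RCL M3): stack=[10,17,0] mem=[0,0,0,0]
After op 14 (pop): stack=[10,17] mem=[0,0,0,0]
After op 15 (+): stack=[27] mem=[0,0,0,0]
After op 16 (push 10): stack=[27,10] mem=[0,0,0,0]
After op 17 (STO M2): stack=[27] mem=[0,0,10,0]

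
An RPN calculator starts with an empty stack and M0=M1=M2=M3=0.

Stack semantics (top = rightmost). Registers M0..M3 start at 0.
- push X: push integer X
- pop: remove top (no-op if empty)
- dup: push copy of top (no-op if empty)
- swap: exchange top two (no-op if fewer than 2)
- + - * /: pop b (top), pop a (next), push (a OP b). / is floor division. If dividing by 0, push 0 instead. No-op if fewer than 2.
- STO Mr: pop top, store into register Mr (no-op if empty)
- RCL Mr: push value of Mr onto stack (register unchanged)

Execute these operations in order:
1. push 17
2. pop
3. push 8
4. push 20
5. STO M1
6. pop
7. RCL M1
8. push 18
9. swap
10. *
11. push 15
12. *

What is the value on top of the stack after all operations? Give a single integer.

Answer: 5400

Derivation:
After op 1 (push 17): stack=[17] mem=[0,0,0,0]
After op 2 (pop): stack=[empty] mem=[0,0,0,0]
After op 3 (push 8): stack=[8] mem=[0,0,0,0]
After op 4 (push 20): stack=[8,20] mem=[0,0,0,0]
After op 5 (STO M1): stack=[8] mem=[0,20,0,0]
After op 6 (pop): stack=[empty] mem=[0,20,0,0]
After op 7 (RCL M1): stack=[20] mem=[0,20,0,0]
After op 8 (push 18): stack=[20,18] mem=[0,20,0,0]
After op 9 (swap): stack=[18,20] mem=[0,20,0,0]
After op 10 (*): stack=[360] mem=[0,20,0,0]
After op 11 (push 15): stack=[360,15] mem=[0,20,0,0]
After op 12 (*): stack=[5400] mem=[0,20,0,0]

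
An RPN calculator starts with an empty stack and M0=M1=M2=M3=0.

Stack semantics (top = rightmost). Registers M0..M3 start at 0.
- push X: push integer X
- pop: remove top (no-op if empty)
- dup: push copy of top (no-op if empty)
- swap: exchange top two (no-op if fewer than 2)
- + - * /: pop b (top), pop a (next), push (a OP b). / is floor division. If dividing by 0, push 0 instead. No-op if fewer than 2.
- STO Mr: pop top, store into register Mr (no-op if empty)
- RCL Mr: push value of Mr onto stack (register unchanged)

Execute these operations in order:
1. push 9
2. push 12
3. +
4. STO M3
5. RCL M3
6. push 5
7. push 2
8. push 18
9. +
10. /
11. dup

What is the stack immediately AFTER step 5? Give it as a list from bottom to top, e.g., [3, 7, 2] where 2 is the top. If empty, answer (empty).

After op 1 (push 9): stack=[9] mem=[0,0,0,0]
After op 2 (push 12): stack=[9,12] mem=[0,0,0,0]
After op 3 (+): stack=[21] mem=[0,0,0,0]
After op 4 (STO M3): stack=[empty] mem=[0,0,0,21]
After op 5 (RCL M3): stack=[21] mem=[0,0,0,21]

[21]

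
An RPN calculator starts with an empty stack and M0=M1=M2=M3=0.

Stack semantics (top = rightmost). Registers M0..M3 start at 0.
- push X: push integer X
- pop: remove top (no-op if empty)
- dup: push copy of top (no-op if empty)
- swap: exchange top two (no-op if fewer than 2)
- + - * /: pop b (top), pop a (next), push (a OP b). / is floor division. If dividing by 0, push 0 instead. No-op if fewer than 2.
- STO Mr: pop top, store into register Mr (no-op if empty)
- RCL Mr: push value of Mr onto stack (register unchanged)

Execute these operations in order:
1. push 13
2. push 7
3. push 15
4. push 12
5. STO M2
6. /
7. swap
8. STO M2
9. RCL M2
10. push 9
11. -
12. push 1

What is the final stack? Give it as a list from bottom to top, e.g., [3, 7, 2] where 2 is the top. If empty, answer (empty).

After op 1 (push 13): stack=[13] mem=[0,0,0,0]
After op 2 (push 7): stack=[13,7] mem=[0,0,0,0]
After op 3 (push 15): stack=[13,7,15] mem=[0,0,0,0]
After op 4 (push 12): stack=[13,7,15,12] mem=[0,0,0,0]
After op 5 (STO M2): stack=[13,7,15] mem=[0,0,12,0]
After op 6 (/): stack=[13,0] mem=[0,0,12,0]
After op 7 (swap): stack=[0,13] mem=[0,0,12,0]
After op 8 (STO M2): stack=[0] mem=[0,0,13,0]
After op 9 (RCL M2): stack=[0,13] mem=[0,0,13,0]
After op 10 (push 9): stack=[0,13,9] mem=[0,0,13,0]
After op 11 (-): stack=[0,4] mem=[0,0,13,0]
After op 12 (push 1): stack=[0,4,1] mem=[0,0,13,0]

Answer: [0, 4, 1]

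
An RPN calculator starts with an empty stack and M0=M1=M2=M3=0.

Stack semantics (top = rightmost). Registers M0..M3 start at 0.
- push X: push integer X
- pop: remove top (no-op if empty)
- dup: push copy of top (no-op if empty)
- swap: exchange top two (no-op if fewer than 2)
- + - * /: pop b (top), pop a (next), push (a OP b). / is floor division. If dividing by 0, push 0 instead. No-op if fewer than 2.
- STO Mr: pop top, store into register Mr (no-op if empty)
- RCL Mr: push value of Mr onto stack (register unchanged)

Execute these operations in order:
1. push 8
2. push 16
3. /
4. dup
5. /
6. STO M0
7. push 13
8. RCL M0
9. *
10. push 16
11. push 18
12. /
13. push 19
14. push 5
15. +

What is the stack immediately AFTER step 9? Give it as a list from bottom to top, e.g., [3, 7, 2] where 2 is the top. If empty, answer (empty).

After op 1 (push 8): stack=[8] mem=[0,0,0,0]
After op 2 (push 16): stack=[8,16] mem=[0,0,0,0]
After op 3 (/): stack=[0] mem=[0,0,0,0]
After op 4 (dup): stack=[0,0] mem=[0,0,0,0]
After op 5 (/): stack=[0] mem=[0,0,0,0]
After op 6 (STO M0): stack=[empty] mem=[0,0,0,0]
After op 7 (push 13): stack=[13] mem=[0,0,0,0]
After op 8 (RCL M0): stack=[13,0] mem=[0,0,0,0]
After op 9 (*): stack=[0] mem=[0,0,0,0]

[0]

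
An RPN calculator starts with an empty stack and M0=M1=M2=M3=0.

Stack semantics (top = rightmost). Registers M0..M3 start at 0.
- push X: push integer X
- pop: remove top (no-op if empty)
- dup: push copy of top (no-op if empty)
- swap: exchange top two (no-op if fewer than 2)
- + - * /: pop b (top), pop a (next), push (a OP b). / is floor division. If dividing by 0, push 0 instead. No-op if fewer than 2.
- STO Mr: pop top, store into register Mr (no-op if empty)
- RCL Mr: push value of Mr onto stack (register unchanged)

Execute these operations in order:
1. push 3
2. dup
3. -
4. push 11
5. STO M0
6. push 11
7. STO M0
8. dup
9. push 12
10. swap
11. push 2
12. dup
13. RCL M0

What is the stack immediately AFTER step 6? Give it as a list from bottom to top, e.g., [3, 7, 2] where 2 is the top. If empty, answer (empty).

After op 1 (push 3): stack=[3] mem=[0,0,0,0]
After op 2 (dup): stack=[3,3] mem=[0,0,0,0]
After op 3 (-): stack=[0] mem=[0,0,0,0]
After op 4 (push 11): stack=[0,11] mem=[0,0,0,0]
After op 5 (STO M0): stack=[0] mem=[11,0,0,0]
After op 6 (push 11): stack=[0,11] mem=[11,0,0,0]

[0, 11]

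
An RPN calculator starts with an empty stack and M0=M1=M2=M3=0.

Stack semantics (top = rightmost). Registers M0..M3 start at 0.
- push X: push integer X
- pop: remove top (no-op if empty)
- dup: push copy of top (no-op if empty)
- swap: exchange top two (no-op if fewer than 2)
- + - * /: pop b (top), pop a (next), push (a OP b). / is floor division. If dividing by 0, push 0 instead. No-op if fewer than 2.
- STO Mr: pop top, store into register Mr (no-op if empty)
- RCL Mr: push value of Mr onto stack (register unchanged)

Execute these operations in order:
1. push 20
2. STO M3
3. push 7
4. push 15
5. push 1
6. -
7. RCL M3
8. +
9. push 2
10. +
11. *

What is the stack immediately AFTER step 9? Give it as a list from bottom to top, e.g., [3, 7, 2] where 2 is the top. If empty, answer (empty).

After op 1 (push 20): stack=[20] mem=[0,0,0,0]
After op 2 (STO M3): stack=[empty] mem=[0,0,0,20]
After op 3 (push 7): stack=[7] mem=[0,0,0,20]
After op 4 (push 15): stack=[7,15] mem=[0,0,0,20]
After op 5 (push 1): stack=[7,15,1] mem=[0,0,0,20]
After op 6 (-): stack=[7,14] mem=[0,0,0,20]
After op 7 (RCL M3): stack=[7,14,20] mem=[0,0,0,20]
After op 8 (+): stack=[7,34] mem=[0,0,0,20]
After op 9 (push 2): stack=[7,34,2] mem=[0,0,0,20]

[7, 34, 2]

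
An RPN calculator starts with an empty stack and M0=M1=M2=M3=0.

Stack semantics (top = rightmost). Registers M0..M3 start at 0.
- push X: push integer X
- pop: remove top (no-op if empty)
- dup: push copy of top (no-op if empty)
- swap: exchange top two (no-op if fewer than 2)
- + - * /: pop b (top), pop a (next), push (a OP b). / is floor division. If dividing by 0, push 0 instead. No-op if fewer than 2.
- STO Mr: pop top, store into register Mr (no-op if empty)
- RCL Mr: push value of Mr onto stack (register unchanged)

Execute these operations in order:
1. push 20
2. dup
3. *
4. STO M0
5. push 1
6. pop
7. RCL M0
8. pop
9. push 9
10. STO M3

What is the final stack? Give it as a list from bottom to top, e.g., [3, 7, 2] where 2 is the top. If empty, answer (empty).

After op 1 (push 20): stack=[20] mem=[0,0,0,0]
After op 2 (dup): stack=[20,20] mem=[0,0,0,0]
After op 3 (*): stack=[400] mem=[0,0,0,0]
After op 4 (STO M0): stack=[empty] mem=[400,0,0,0]
After op 5 (push 1): stack=[1] mem=[400,0,0,0]
After op 6 (pop): stack=[empty] mem=[400,0,0,0]
After op 7 (RCL M0): stack=[400] mem=[400,0,0,0]
After op 8 (pop): stack=[empty] mem=[400,0,0,0]
After op 9 (push 9): stack=[9] mem=[400,0,0,0]
After op 10 (STO M3): stack=[empty] mem=[400,0,0,9]

Answer: (empty)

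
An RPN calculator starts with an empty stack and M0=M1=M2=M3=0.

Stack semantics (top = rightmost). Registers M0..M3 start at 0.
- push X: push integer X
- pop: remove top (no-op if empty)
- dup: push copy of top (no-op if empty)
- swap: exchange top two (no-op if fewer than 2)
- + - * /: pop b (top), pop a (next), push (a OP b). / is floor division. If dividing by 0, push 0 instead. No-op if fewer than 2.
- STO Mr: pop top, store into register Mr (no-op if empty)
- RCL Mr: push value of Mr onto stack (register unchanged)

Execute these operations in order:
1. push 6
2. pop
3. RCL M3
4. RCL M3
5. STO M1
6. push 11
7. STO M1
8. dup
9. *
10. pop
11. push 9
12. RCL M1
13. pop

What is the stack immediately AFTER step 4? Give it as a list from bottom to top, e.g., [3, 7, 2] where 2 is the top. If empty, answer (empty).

After op 1 (push 6): stack=[6] mem=[0,0,0,0]
After op 2 (pop): stack=[empty] mem=[0,0,0,0]
After op 3 (RCL M3): stack=[0] mem=[0,0,0,0]
After op 4 (RCL M3): stack=[0,0] mem=[0,0,0,0]

[0, 0]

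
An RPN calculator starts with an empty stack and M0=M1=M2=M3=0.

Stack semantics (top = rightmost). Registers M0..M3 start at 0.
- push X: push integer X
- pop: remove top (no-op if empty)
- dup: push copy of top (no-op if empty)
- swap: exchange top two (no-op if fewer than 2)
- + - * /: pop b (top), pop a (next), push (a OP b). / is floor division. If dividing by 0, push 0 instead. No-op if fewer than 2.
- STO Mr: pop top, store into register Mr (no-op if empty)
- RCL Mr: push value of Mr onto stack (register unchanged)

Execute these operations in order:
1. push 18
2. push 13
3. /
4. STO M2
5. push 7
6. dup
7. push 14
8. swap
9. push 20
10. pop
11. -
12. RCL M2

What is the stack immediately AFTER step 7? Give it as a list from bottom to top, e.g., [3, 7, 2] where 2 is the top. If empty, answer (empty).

After op 1 (push 18): stack=[18] mem=[0,0,0,0]
After op 2 (push 13): stack=[18,13] mem=[0,0,0,0]
After op 3 (/): stack=[1] mem=[0,0,0,0]
After op 4 (STO M2): stack=[empty] mem=[0,0,1,0]
After op 5 (push 7): stack=[7] mem=[0,0,1,0]
After op 6 (dup): stack=[7,7] mem=[0,0,1,0]
After op 7 (push 14): stack=[7,7,14] mem=[0,0,1,0]

[7, 7, 14]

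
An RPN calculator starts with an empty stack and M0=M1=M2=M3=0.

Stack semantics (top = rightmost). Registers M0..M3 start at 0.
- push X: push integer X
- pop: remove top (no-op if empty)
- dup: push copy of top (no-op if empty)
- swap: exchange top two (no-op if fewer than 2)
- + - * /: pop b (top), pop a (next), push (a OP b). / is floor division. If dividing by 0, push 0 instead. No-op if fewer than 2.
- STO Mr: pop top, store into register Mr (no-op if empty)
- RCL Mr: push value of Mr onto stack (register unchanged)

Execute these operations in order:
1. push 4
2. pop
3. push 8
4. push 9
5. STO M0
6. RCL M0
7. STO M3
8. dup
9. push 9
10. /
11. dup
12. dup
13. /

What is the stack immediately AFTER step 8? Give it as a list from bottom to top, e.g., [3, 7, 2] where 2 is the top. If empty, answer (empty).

After op 1 (push 4): stack=[4] mem=[0,0,0,0]
After op 2 (pop): stack=[empty] mem=[0,0,0,0]
After op 3 (push 8): stack=[8] mem=[0,0,0,0]
After op 4 (push 9): stack=[8,9] mem=[0,0,0,0]
After op 5 (STO M0): stack=[8] mem=[9,0,0,0]
After op 6 (RCL M0): stack=[8,9] mem=[9,0,0,0]
After op 7 (STO M3): stack=[8] mem=[9,0,0,9]
After op 8 (dup): stack=[8,8] mem=[9,0,0,9]

[8, 8]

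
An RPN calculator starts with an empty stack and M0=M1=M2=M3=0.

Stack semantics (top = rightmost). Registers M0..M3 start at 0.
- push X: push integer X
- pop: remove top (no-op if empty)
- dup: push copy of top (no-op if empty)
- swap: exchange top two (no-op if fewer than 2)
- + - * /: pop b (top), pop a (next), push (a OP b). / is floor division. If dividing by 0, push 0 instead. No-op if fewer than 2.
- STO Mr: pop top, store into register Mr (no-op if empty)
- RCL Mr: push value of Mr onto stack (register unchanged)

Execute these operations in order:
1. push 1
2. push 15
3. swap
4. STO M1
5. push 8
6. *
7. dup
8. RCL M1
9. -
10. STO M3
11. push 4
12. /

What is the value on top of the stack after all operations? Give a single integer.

After op 1 (push 1): stack=[1] mem=[0,0,0,0]
After op 2 (push 15): stack=[1,15] mem=[0,0,0,0]
After op 3 (swap): stack=[15,1] mem=[0,0,0,0]
After op 4 (STO M1): stack=[15] mem=[0,1,0,0]
After op 5 (push 8): stack=[15,8] mem=[0,1,0,0]
After op 6 (*): stack=[120] mem=[0,1,0,0]
After op 7 (dup): stack=[120,120] mem=[0,1,0,0]
After op 8 (RCL M1): stack=[120,120,1] mem=[0,1,0,0]
After op 9 (-): stack=[120,119] mem=[0,1,0,0]
After op 10 (STO M3): stack=[120] mem=[0,1,0,119]
After op 11 (push 4): stack=[120,4] mem=[0,1,0,119]
After op 12 (/): stack=[30] mem=[0,1,0,119]

Answer: 30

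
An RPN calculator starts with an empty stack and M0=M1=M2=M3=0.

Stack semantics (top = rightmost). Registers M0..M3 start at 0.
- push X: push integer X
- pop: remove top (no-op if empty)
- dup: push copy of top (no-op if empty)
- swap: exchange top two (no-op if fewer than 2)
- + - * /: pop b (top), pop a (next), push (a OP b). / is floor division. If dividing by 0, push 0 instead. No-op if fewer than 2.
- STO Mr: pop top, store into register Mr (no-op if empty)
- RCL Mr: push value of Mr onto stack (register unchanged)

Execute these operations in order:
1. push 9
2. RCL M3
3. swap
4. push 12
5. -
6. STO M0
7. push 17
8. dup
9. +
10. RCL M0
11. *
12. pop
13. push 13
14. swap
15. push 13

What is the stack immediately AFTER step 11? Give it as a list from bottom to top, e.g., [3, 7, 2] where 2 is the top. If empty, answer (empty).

After op 1 (push 9): stack=[9] mem=[0,0,0,0]
After op 2 (RCL M3): stack=[9,0] mem=[0,0,0,0]
After op 3 (swap): stack=[0,9] mem=[0,0,0,0]
After op 4 (push 12): stack=[0,9,12] mem=[0,0,0,0]
After op 5 (-): stack=[0,-3] mem=[0,0,0,0]
After op 6 (STO M0): stack=[0] mem=[-3,0,0,0]
After op 7 (push 17): stack=[0,17] mem=[-3,0,0,0]
After op 8 (dup): stack=[0,17,17] mem=[-3,0,0,0]
After op 9 (+): stack=[0,34] mem=[-3,0,0,0]
After op 10 (RCL M0): stack=[0,34,-3] mem=[-3,0,0,0]
After op 11 (*): stack=[0,-102] mem=[-3,0,0,0]

[0, -102]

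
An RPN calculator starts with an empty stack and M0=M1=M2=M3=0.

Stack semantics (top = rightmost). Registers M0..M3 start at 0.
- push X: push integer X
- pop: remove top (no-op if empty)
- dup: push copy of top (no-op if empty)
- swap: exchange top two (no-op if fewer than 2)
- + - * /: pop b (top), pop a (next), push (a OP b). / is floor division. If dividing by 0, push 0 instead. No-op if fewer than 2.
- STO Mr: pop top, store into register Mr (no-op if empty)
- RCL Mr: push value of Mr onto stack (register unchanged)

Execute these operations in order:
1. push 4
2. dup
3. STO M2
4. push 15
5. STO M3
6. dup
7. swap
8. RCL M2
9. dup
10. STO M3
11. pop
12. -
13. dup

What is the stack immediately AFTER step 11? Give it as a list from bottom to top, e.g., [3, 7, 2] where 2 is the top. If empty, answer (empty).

After op 1 (push 4): stack=[4] mem=[0,0,0,0]
After op 2 (dup): stack=[4,4] mem=[0,0,0,0]
After op 3 (STO M2): stack=[4] mem=[0,0,4,0]
After op 4 (push 15): stack=[4,15] mem=[0,0,4,0]
After op 5 (STO M3): stack=[4] mem=[0,0,4,15]
After op 6 (dup): stack=[4,4] mem=[0,0,4,15]
After op 7 (swap): stack=[4,4] mem=[0,0,4,15]
After op 8 (RCL M2): stack=[4,4,4] mem=[0,0,4,15]
After op 9 (dup): stack=[4,4,4,4] mem=[0,0,4,15]
After op 10 (STO M3): stack=[4,4,4] mem=[0,0,4,4]
After op 11 (pop): stack=[4,4] mem=[0,0,4,4]

[4, 4]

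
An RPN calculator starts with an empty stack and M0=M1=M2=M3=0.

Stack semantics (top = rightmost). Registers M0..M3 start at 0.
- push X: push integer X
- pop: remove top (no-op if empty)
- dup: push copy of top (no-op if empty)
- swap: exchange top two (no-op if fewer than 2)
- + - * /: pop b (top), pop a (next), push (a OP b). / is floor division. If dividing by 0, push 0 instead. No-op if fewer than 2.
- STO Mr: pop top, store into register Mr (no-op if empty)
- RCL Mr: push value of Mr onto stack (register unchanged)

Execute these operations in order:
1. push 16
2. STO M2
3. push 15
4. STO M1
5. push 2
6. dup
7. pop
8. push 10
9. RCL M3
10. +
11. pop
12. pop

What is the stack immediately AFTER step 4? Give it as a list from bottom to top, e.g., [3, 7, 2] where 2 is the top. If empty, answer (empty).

After op 1 (push 16): stack=[16] mem=[0,0,0,0]
After op 2 (STO M2): stack=[empty] mem=[0,0,16,0]
After op 3 (push 15): stack=[15] mem=[0,0,16,0]
After op 4 (STO M1): stack=[empty] mem=[0,15,16,0]

(empty)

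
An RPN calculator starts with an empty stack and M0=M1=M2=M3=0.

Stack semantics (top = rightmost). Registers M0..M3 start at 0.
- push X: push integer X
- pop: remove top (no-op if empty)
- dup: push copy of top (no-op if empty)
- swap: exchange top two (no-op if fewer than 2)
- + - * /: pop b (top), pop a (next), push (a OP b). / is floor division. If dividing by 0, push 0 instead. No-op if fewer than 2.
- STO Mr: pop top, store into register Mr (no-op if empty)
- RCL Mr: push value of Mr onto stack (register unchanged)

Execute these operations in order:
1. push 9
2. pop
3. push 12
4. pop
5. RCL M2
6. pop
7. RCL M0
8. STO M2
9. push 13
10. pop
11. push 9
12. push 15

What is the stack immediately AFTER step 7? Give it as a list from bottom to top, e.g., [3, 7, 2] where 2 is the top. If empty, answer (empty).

After op 1 (push 9): stack=[9] mem=[0,0,0,0]
After op 2 (pop): stack=[empty] mem=[0,0,0,0]
After op 3 (push 12): stack=[12] mem=[0,0,0,0]
After op 4 (pop): stack=[empty] mem=[0,0,0,0]
After op 5 (RCL M2): stack=[0] mem=[0,0,0,0]
After op 6 (pop): stack=[empty] mem=[0,0,0,0]
After op 7 (RCL M0): stack=[0] mem=[0,0,0,0]

[0]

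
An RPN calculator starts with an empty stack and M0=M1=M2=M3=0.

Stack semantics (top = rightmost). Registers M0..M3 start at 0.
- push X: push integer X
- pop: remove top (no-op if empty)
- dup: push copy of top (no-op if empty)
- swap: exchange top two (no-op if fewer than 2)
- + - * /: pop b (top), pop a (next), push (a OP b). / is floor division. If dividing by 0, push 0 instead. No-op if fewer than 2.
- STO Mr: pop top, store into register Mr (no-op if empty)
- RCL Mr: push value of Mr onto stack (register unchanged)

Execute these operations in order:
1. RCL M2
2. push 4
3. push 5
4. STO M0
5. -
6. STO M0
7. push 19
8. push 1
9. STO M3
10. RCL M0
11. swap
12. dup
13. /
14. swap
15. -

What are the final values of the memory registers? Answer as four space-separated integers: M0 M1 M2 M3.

Answer: -4 0 0 1

Derivation:
After op 1 (RCL M2): stack=[0] mem=[0,0,0,0]
After op 2 (push 4): stack=[0,4] mem=[0,0,0,0]
After op 3 (push 5): stack=[0,4,5] mem=[0,0,0,0]
After op 4 (STO M0): stack=[0,4] mem=[5,0,0,0]
After op 5 (-): stack=[-4] mem=[5,0,0,0]
After op 6 (STO M0): stack=[empty] mem=[-4,0,0,0]
After op 7 (push 19): stack=[19] mem=[-4,0,0,0]
After op 8 (push 1): stack=[19,1] mem=[-4,0,0,0]
After op 9 (STO M3): stack=[19] mem=[-4,0,0,1]
After op 10 (RCL M0): stack=[19,-4] mem=[-4,0,0,1]
After op 11 (swap): stack=[-4,19] mem=[-4,0,0,1]
After op 12 (dup): stack=[-4,19,19] mem=[-4,0,0,1]
After op 13 (/): stack=[-4,1] mem=[-4,0,0,1]
After op 14 (swap): stack=[1,-4] mem=[-4,0,0,1]
After op 15 (-): stack=[5] mem=[-4,0,0,1]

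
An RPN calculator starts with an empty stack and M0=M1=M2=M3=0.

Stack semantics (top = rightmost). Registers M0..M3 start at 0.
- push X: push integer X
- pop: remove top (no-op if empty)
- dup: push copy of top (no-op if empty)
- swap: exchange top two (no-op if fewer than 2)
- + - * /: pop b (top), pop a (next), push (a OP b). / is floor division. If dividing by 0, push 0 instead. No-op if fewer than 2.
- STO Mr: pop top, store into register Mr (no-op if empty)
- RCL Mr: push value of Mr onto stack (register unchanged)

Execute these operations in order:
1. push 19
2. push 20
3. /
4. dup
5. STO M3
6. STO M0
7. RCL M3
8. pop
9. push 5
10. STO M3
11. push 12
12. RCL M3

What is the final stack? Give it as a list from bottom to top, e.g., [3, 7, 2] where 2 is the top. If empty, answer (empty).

After op 1 (push 19): stack=[19] mem=[0,0,0,0]
After op 2 (push 20): stack=[19,20] mem=[0,0,0,0]
After op 3 (/): stack=[0] mem=[0,0,0,0]
After op 4 (dup): stack=[0,0] mem=[0,0,0,0]
After op 5 (STO M3): stack=[0] mem=[0,0,0,0]
After op 6 (STO M0): stack=[empty] mem=[0,0,0,0]
After op 7 (RCL M3): stack=[0] mem=[0,0,0,0]
After op 8 (pop): stack=[empty] mem=[0,0,0,0]
After op 9 (push 5): stack=[5] mem=[0,0,0,0]
After op 10 (STO M3): stack=[empty] mem=[0,0,0,5]
After op 11 (push 12): stack=[12] mem=[0,0,0,5]
After op 12 (RCL M3): stack=[12,5] mem=[0,0,0,5]

Answer: [12, 5]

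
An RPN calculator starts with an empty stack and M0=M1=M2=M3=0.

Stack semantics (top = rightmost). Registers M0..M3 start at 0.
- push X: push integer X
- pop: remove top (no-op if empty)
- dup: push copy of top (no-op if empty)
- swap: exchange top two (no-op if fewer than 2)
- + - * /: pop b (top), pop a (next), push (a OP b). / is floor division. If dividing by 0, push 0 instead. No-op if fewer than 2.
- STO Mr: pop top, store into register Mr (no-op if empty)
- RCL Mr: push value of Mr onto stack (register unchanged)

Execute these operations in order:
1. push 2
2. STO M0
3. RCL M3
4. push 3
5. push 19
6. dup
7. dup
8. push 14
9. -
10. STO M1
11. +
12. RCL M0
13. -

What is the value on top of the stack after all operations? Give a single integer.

Answer: 36

Derivation:
After op 1 (push 2): stack=[2] mem=[0,0,0,0]
After op 2 (STO M0): stack=[empty] mem=[2,0,0,0]
After op 3 (RCL M3): stack=[0] mem=[2,0,0,0]
After op 4 (push 3): stack=[0,3] mem=[2,0,0,0]
After op 5 (push 19): stack=[0,3,19] mem=[2,0,0,0]
After op 6 (dup): stack=[0,3,19,19] mem=[2,0,0,0]
After op 7 (dup): stack=[0,3,19,19,19] mem=[2,0,0,0]
After op 8 (push 14): stack=[0,3,19,19,19,14] mem=[2,0,0,0]
After op 9 (-): stack=[0,3,19,19,5] mem=[2,0,0,0]
After op 10 (STO M1): stack=[0,3,19,19] mem=[2,5,0,0]
After op 11 (+): stack=[0,3,38] mem=[2,5,0,0]
After op 12 (RCL M0): stack=[0,3,38,2] mem=[2,5,0,0]
After op 13 (-): stack=[0,3,36] mem=[2,5,0,0]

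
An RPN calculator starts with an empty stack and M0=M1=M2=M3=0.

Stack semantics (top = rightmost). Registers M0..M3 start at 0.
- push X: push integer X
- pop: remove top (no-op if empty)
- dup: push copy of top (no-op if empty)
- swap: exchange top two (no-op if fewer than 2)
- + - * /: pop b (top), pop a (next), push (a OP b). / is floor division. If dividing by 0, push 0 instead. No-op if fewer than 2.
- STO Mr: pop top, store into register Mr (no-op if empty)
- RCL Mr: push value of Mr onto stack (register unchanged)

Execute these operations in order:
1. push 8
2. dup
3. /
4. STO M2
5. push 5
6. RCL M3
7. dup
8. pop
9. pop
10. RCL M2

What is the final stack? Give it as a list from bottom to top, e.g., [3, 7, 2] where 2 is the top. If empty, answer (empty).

After op 1 (push 8): stack=[8] mem=[0,0,0,0]
After op 2 (dup): stack=[8,8] mem=[0,0,0,0]
After op 3 (/): stack=[1] mem=[0,0,0,0]
After op 4 (STO M2): stack=[empty] mem=[0,0,1,0]
After op 5 (push 5): stack=[5] mem=[0,0,1,0]
After op 6 (RCL M3): stack=[5,0] mem=[0,0,1,0]
After op 7 (dup): stack=[5,0,0] mem=[0,0,1,0]
After op 8 (pop): stack=[5,0] mem=[0,0,1,0]
After op 9 (pop): stack=[5] mem=[0,0,1,0]
After op 10 (RCL M2): stack=[5,1] mem=[0,0,1,0]

Answer: [5, 1]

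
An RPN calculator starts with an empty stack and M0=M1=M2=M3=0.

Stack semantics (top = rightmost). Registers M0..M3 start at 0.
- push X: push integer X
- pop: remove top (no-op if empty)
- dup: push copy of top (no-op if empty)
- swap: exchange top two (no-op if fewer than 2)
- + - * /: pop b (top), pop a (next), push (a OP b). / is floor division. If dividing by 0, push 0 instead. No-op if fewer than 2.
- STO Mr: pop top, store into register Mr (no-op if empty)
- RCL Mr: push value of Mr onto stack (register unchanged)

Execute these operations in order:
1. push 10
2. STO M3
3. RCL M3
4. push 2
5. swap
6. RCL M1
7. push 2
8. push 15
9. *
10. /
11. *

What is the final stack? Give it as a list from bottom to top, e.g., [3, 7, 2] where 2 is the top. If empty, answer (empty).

After op 1 (push 10): stack=[10] mem=[0,0,0,0]
After op 2 (STO M3): stack=[empty] mem=[0,0,0,10]
After op 3 (RCL M3): stack=[10] mem=[0,0,0,10]
After op 4 (push 2): stack=[10,2] mem=[0,0,0,10]
After op 5 (swap): stack=[2,10] mem=[0,0,0,10]
After op 6 (RCL M1): stack=[2,10,0] mem=[0,0,0,10]
After op 7 (push 2): stack=[2,10,0,2] mem=[0,0,0,10]
After op 8 (push 15): stack=[2,10,0,2,15] mem=[0,0,0,10]
After op 9 (*): stack=[2,10,0,30] mem=[0,0,0,10]
After op 10 (/): stack=[2,10,0] mem=[0,0,0,10]
After op 11 (*): stack=[2,0] mem=[0,0,0,10]

Answer: [2, 0]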